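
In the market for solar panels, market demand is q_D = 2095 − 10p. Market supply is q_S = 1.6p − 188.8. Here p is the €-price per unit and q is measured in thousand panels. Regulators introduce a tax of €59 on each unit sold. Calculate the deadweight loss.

In inverse form: demand p = 209.5 − 0.1q, supply p = 118 + 0.625q.
Competitive equilibrium: 209.5 − 0.1q = 118 + 0.625q → q* = 126.2069, p* = 196.8793.
With the tax, the buyer price exceeds the seller price by 59: (209.5 − 0.1q) − (118 + 0.625q) = 59 → q' = 44.8276.
Δq = 126.2069 − 44.8276 = 81.3793; the wedge equals the tax, 59.
Deadweight loss = ½ × 81.3793 × 59 = €2400.69 thousand.

€2400.69 thousand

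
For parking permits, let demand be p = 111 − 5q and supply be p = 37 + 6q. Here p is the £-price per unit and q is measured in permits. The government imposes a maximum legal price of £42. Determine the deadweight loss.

Competitive equilibrium: 111 − 5q = 37 + 6q → q* = 6.7273, p* = 77.3636.
At the ceiling p = 42, quantity supplied = (42 − 37)/6 = 0.8333.
Willingness to pay at q' = 0.8333: 111 − 5·0.8333 = 106.8335.
Δq = 6.7273 − 0.8333 = 5.894; wedge = 106.8335 − 42 = 64.8335.
Welfare loss = ½ × 5.894 × 64.8335 = £191.06.

£191.06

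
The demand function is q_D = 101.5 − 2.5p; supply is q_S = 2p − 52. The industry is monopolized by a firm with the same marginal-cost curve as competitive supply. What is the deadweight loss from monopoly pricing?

In inverse form: demand p = 40.6 − 0.4q, supply p = 26 + 0.5q.
Competitive equilibrium: 40.6 − 0.4q = 26 + 0.5q → q* = 16.2222, p* = 34.1111.
Marginal revenue: MR = 40.6 − 0.8q. Set MR = MC: 40.6 − 0.8q = 26 + 0.5q → q_m = 11.2308.
Price p_m = 40.6 − 0.4·11.2308 = 36.1077; MC(q_m) = 26 + 0.5·11.2308 = 31.6154.
Competitive q* = 16.2222, so Δq = 4.9914; wedge = 36.1077 − 31.6154 = 4.4923.
The triangle = ½ × 4.9914 × 4.4923 = 11.21.

11.21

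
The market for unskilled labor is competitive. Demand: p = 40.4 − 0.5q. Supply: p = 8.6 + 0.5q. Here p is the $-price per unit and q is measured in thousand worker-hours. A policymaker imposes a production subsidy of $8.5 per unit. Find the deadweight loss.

$36.125 thousand

Competitive equilibrium: 40.4 − 0.5q = 8.6 + 0.5q → q* = 31.8, p* = 24.5.
The subsidy lowers effective supply by 8.5: p = 0.1 + 0.5q.
New quantity: 40.4 − 0.5q = 0.1 + 0.5q → q' = 40.3.
Overproduction Δq = 40.3 − 31.8 = 8.5; wedge = subsidy = 8.5.
Welfare loss = ½ × 8.5 × 8.5 = $36.125 thousand.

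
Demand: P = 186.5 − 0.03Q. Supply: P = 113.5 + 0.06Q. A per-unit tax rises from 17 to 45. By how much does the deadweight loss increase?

Competitive equilibrium: 186.5 − 0.03Q = 113.5 + 0.06Q → Q* = 811.1111, P* = 162.1667.
For a per-unit tax t: ΔQ = t/0.09, so DWL = ½·t·(t/0.09) = t²/0.18.
At t = 17: DWL = 1605.556. At t = 45: DWL = 11250.
Increase = 11250 − 1605.556 = 9644.44.

9644.44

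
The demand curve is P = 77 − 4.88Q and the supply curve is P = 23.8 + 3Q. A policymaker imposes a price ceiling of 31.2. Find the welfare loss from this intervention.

Competitive equilibrium: 77 − 4.88Q = 23.8 + 3Q → Q* = 6.7513, P* = 44.0538.
At the ceiling P = 31.2, quantity supplied = (31.2 − 23.8)/3 = 2.4667.
Willingness to pay at Q' = 2.4667: 77 − 4.88·2.4667 = 64.9625.
ΔQ = 6.7513 − 2.4667 = 4.2846; wedge = 64.9625 − 31.2 = 33.7625.
Welfare loss = ½ × 4.2846 × 33.7625 = 72.33.

72.33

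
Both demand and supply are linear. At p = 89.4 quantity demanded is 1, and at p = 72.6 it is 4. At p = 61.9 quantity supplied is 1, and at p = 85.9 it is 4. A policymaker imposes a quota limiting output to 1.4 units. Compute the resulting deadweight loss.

17.89

Demand slope = (72.6 − 89.4)/(4 − 1) = −5.6, so p = 95 − 5.6q.
Supply slope = (85.9 − 61.9)/(4 − 1) = 8, so p = 53.9 + 8q.
Competitive equilibrium: 95 − 5.6q = 53.9 + 8q → q* = 3.0221, p* = 78.0765.
At q = 1.4: demand price = 95 − 5.6·1.4 = 87.16; supply price = 53.9 + 8·1.4 = 65.1.
Δq = 3.0221 − 1.4 = 1.6221; wedge = 87.16 − 65.1 = 22.06.
The triangle = ½ × 1.6221 × 22.06 = 17.89.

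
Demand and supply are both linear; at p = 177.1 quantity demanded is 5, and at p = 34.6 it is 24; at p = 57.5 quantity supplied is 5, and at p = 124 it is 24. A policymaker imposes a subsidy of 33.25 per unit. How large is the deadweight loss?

Demand slope = (34.6 − 177.1)/(24 − 5) = −7.5, so p = 214.6 − 7.5q.
Supply slope = (124 − 57.5)/(24 − 5) = 3.5, so p = 40 + 3.5q.
Competitive equilibrium: 214.6 − 7.5q = 40 + 3.5q → q* = 15.8727, p* = 95.5545.
The subsidy lowers effective supply by 33.25: p = 6.75 + 3.5q.
New quantity: 214.6 − 7.5q = 6.75 + 3.5q → q' = 18.8955.
Overproduction Δq = 18.8955 − 15.8727 = 3.0228; wedge = subsidy = 33.25.
Welfare loss = ½ × 3.0228 × 33.25 = 50.25.

50.25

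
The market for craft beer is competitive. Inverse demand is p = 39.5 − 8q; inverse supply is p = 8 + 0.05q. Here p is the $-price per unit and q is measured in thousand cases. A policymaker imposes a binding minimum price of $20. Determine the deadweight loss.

Competitive equilibrium: 39.5 − 8q = 8 + 0.05q → q* = 3.913, p* = 8.1957.
At the floor p = 20, quantity demanded = (39.5 − 20)/8 = 2.4375.
Sellers' marginal cost at q' = 2.4375: 8 + 0.05·2.4375 = 8.1219.
Δq = 3.913 − 2.4375 = 1.4755; wedge = 20 − 8.1219 = 11.8781.
Deadweight loss = ½ × 1.4755 × 11.8781 = $8.76 thousand.

$8.76 thousand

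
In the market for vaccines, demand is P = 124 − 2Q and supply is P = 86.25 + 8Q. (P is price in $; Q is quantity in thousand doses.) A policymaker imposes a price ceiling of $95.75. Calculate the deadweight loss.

$33.48 thousand

Competitive equilibrium: 124 − 2Q = 86.25 + 8Q → Q* = 3.775, P* = 116.45.
At the ceiling P = 95.75, quantity supplied = (95.75 − 86.25)/8 = 1.1875.
Willingness to pay at Q' = 1.1875: 124 − 2·1.1875 = 121.625.
ΔQ = 3.775 − 1.1875 = 2.5875; wedge = 121.625 − 95.75 = 25.875.
Welfare loss = ½ × 2.5875 × 25.875 = $33.48 thousand.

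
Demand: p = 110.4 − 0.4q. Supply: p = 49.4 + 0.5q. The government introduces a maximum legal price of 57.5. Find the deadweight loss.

1197.12

Competitive equilibrium: 110.4 − 0.4q = 49.4 + 0.5q → q* = 67.7778, p* = 83.2889.
At the ceiling p = 57.5, quantity supplied = (57.5 − 49.4)/0.5 = 16.2.
Willingness to pay at q' = 16.2: 110.4 − 0.4·16.2 = 103.92.
Δq = 67.7778 − 16.2 = 51.5778; wedge = 103.92 − 57.5 = 46.42.
DWL = ½ × 51.5778 × 46.42 = 1197.12.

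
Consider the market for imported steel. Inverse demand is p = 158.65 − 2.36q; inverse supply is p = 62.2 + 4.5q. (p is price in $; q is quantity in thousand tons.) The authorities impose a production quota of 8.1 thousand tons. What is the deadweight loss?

Competitive equilibrium: 158.65 − 2.36q = 62.2 + 4.5q → q* = 14.0598, p* = 125.469.
At q = 8.1: demand price = 158.65 − 2.36·8.1 = 139.534; supply price = 62.2 + 4.5·8.1 = 98.65.
Δq = 14.0598 − 8.1 = 5.9598; wedge = 139.534 − 98.65 = 40.884.
DWL = ½ × 5.9598 × 40.884 = $121.83 thousand.

$121.83 thousand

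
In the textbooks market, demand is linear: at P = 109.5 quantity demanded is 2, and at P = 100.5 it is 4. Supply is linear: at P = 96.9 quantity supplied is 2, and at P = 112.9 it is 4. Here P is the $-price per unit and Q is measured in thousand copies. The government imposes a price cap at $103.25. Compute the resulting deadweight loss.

$0.29 thousand

Demand slope = (100.5 − 109.5)/(4 − 2) = −4.5, so P = 118.5 − 4.5Q.
Supply slope = (112.9 − 96.9)/(4 − 2) = 8, so P = 80.9 + 8Q.
Competitive equilibrium: 118.5 − 4.5Q = 80.9 + 8Q → Q* = 3.008, P* = 104.964.
At the ceiling P = 103.25, quantity supplied = (103.25 − 80.9)/8 = 2.7938.
Willingness to pay at Q' = 2.7938: 118.5 − 4.5·2.7938 = 105.9279.
ΔQ = 3.008 − 2.7938 = 0.2142; wedge = 105.9279 − 103.25 = 2.6779.
DWL = ½ × 0.2142 × 2.6779 = $0.29 thousand.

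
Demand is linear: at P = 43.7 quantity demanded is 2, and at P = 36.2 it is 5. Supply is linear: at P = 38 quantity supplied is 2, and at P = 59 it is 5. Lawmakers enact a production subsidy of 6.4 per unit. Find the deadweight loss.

Demand slope = (36.2 − 43.7)/(5 − 2) = −2.5, so P = 48.7 − 2.5Q.
Supply slope = (59 − 38)/(5 − 2) = 7, so P = 24 + 7Q.
Competitive equilibrium: 48.7 − 2.5Q = 24 + 7Q → Q* = 2.6, P* = 42.2.
The subsidy lowers effective supply by 6.4: P = 17.6 + 7Q.
New quantity: 48.7 − 2.5Q = 17.6 + 7Q → Q' = 3.2737.
Overproduction ΔQ = 3.2737 − 2.6 = 0.6737; wedge = subsidy = 6.4.
Deadweight loss = ½ × 0.6737 × 6.4 = 2.16.

2.16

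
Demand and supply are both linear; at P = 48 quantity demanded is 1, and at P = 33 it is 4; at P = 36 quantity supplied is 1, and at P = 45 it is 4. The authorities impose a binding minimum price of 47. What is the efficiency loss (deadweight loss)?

6.76

Demand slope = (33 − 48)/(4 − 1) = −5, so P = 53 − 5Q.
Supply slope = (45 − 36)/(4 − 1) = 3, so P = 33 + 3Q.
Competitive equilibrium: 53 − 5Q = 33 + 3Q → Q* = 2.5, P* = 40.5.
At the floor P = 47, quantity demanded = (53 − 47)/5 = 1.2.
Sellers' marginal cost at Q' = 1.2: 33 + 3·1.2 = 36.6.
ΔQ = 2.5 − 1.2 = 1.3; wedge = 47 − 36.6 = 10.4.
DWL = ½ × 1.3 × 10.4 = 6.76.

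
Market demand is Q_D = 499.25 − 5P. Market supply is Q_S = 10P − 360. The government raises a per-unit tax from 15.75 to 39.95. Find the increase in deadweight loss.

2246.57

In inverse form: demand P = 99.85 − 0.2Q, supply P = 36 + 0.1Q.
Competitive equilibrium: 99.85 − 0.2Q = 36 + 0.1Q → Q* = 212.8333, P* = 57.2833.
For a per-unit tax t: ΔQ = t/0.3, so DWL = ½·t·(t/0.3) = t²/0.6.
At t = 15.75: DWL = 413.438. At t = 39.95: DWL = 2660.004.
Increase = 2660.004 − 413.438 = 2246.57.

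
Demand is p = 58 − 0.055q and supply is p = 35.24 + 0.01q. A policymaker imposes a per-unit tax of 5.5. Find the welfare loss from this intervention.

232.69

Competitive equilibrium: 58 − 0.055q = 35.24 + 0.01q → q* = 350.1538, p* = 38.7415.
With the tax, the buyer price exceeds the seller price by 5.5: (58 − 0.055q) − (35.24 + 0.01q) = 5.5 → q' = 265.5385.
Δq = 350.1538 − 265.5385 = 84.6153; the wedge equals the tax, 5.5.
Deadweight loss = ½ × 84.6153 × 5.5 = 232.69.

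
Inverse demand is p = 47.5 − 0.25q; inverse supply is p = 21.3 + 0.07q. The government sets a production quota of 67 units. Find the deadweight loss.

Competitive equilibrium: 47.5 − 0.25q = 21.3 + 0.07q → q* = 81.875, p* = 27.0313.
At q = 67: demand price = 47.5 − 0.25·67 = 30.75; supply price = 21.3 + 0.07·67 = 25.99.
Δq = 81.875 − 67 = 14.875; wedge = 30.75 − 25.99 = 4.76.
The triangle = ½ × 14.875 × 4.76 = 35.40.

35.40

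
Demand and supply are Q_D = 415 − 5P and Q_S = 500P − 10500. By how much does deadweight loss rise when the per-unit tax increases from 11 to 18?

In inverse form: demand P = 83 − 0.2Q, supply P = 21 + 0.002Q.
Competitive equilibrium: 83 − 0.2Q = 21 + 0.002Q → Q* = 306.9307, P* = 21.6139.
For a per-unit tax t: ΔQ = t/0.202, so DWL = ½·t·(t/0.202) = t²/0.404.
At t = 11: DWL = 299.505. At t = 18: DWL = 801.98.
Increase = 801.98 − 299.505 = 502.48.

502.48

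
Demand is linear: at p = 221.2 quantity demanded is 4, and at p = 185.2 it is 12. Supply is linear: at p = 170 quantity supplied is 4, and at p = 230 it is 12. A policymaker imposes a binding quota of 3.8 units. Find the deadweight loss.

Demand slope = (185.2 − 221.2)/(12 − 4) = −4.5, so p = 239.2 − 4.5q.
Supply slope = (230 − 170)/(12 − 4) = 7.5, so p = 140 + 7.5q.
Competitive equilibrium: 239.2 − 4.5q = 140 + 7.5q → q* = 8.2667, p* = 202.
At q = 3.8: demand price = 239.2 − 4.5·3.8 = 222.1; supply price = 140 + 7.5·3.8 = 168.5.
Δq = 8.2667 − 3.8 = 4.4667; wedge = 222.1 − 168.5 = 53.6.
The triangle = ½ × 4.4667 × 53.6 = 119.71.

119.71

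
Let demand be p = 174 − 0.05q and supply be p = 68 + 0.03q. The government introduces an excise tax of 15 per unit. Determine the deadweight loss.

1406.25

Competitive equilibrium: 174 − 0.05q = 68 + 0.03q → q* = 1325, p* = 107.75.
With the tax, the buyer price exceeds the seller price by 15: (174 − 0.05q) − (68 + 0.03q) = 15 → q' = 1137.5.
Δq = 1325 − 1137.5 = 187.5; the wedge equals the tax, 15.
The triangle = ½ × 187.5 × 15 = 1406.25.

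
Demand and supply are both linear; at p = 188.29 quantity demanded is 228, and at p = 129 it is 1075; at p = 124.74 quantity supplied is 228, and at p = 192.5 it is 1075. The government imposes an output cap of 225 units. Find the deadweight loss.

Demand slope = (129 − 188.29)/(1075 − 228) = −0.07, so p = 204.25 − 0.07q.
Supply slope = (192.5 − 124.74)/(1075 − 228) = 0.08, so p = 106.5 + 0.08q.
Competitive equilibrium: 204.25 − 0.07q = 106.5 + 0.08q → q* = 651.6667, p* = 158.6333.
At q = 225: demand price = 204.25 − 0.07·225 = 188.5; supply price = 106.5 + 0.08·225 = 124.5.
Δq = 651.6667 − 225 = 426.6667; wedge = 188.5 − 124.5 = 64.
The triangle = ½ × 426.6667 × 64 = 13653.33.

13653.33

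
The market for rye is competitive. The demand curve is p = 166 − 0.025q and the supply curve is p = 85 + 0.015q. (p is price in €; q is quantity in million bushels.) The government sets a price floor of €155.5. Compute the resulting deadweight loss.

Competitive equilibrium: 166 − 0.025q = 85 + 0.015q → q* = 2025, p* = 115.375.
At the floor p = 155.5, quantity demanded = (166 − 155.5)/0.025 = 420.
Sellers' marginal cost at q' = 420: 85 + 0.015·420 = 91.3.
Δq = 2025 − 420 = 1605; wedge = 155.5 − 91.3 = 64.2.
The triangle = ½ × 1605 × 64.2 = €51520.50 million.

€51520.50 million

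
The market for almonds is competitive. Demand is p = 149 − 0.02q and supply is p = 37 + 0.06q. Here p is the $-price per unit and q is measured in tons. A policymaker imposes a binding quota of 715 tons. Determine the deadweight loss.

Competitive equilibrium: 149 − 0.02q = 37 + 0.06q → q* = 1400, p* = 121.
At q = 715: demand price = 149 − 0.02·715 = 134.7; supply price = 37 + 0.06·715 = 79.9.
Δq = 1400 − 715 = 685; wedge = 134.7 − 79.9 = 54.8.
Welfare loss = ½ × 685 × 54.8 = $18769.

$18769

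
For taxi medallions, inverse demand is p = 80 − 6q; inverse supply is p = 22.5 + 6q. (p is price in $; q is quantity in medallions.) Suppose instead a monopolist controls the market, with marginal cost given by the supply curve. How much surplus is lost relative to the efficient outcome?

$15.31

Competitive equilibrium: 80 − 6q = 22.5 + 6q → q* = 4.7917, p* = 51.25.
Marginal revenue: MR = 80 − 12q. Set MR = MC: 80 − 12q = 22.5 + 6q → q_m = 3.1944.
Price p_m = 80 − 6·3.1944 = 60.8336; MC(q_m) = 22.5 + 6·3.1944 = 41.6664.
Competitive q* = 4.7917, so Δq = 1.5973; wedge = 60.8336 − 41.6664 = 19.1672.
DWL = ½ × 1.5973 × 19.1672 = $15.31.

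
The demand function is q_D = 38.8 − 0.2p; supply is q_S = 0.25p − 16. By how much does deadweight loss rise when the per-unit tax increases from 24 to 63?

188.50

In inverse form: demand p = 194 − 5q, supply p = 64 + 4q.
Competitive equilibrium: 194 − 5q = 64 + 4q → q* = 14.4444, p* = 121.7778.
For a per-unit tax t: Δq = t/9, so DWL = ½·t·(t/9) = t²/18.
At t = 24: DWL = 32. At t = 63: DWL = 220.5.
Increase = 220.5 − 32 = 188.50.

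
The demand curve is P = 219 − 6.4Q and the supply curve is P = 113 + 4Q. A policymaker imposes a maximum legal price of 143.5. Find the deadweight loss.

Competitive equilibrium: 219 − 6.4Q = 113 + 4Q → Q* = 10.1923, P* = 153.7692.
At the ceiling P = 143.5, quantity supplied = (143.5 − 113)/4 = 7.625.
Willingness to pay at Q' = 7.625: 219 − 6.4·7.625 = 170.2.
ΔQ = 10.1923 − 7.625 = 2.5673; wedge = 170.2 − 143.5 = 26.7.
DWL = ½ × 2.5673 × 26.7 = 34.27.

34.27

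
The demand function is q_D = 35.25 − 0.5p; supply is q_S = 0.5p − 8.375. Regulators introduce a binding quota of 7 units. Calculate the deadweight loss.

In inverse form: demand p = 70.5 − 2q, supply p = 16.75 + 2q.
Competitive equilibrium: 70.5 − 2q = 16.75 + 2q → q* = 13.4375, p* = 43.625.
At q = 7: demand price = 70.5 − 2·7 = 56.5; supply price = 16.75 + 2·7 = 30.75.
Δq = 13.4375 − 7 = 6.4375; wedge = 56.5 − 30.75 = 25.75.
Deadweight loss = ½ × 6.4375 × 25.75 = 82.88.

82.88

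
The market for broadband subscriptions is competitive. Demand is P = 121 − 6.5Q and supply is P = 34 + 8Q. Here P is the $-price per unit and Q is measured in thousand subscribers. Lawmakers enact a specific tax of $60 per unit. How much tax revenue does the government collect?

$111.72 thousand

Competitive equilibrium: 121 − 6.5Q = 34 + 8Q → Q* = 6, P* = 82.
With the tax, the buyer price exceeds the seller price by 60: (121 − 6.5Q) − (34 + 8Q) = 60 → Q' = 1.86207.
Tax revenue = 60 × 1.86207 = $111.72 thousand.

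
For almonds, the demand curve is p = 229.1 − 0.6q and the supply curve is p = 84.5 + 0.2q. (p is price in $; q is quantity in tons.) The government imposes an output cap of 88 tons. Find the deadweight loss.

$3441.025

Competitive equilibrium: 229.1 − 0.6q = 84.5 + 0.2q → q* = 180.75, p* = 120.65.
At q = 88: demand price = 229.1 − 0.6·88 = 176.3; supply price = 84.5 + 0.2·88 = 102.1.
Δq = 180.75 − 88 = 92.75; wedge = 176.3 − 102.1 = 74.2.
The triangle = ½ × 92.75 × 74.2 = $3441.025.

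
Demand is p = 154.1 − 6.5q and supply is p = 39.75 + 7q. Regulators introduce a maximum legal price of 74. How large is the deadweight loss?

86.39

Competitive equilibrium: 154.1 − 6.5q = 39.75 + 7q → q* = 8.4704, p* = 99.0426.
At the ceiling p = 74, quantity supplied = (74 − 39.75)/7 = 4.8929.
Willingness to pay at q' = 4.8929: 154.1 − 6.5·4.8929 = 122.2962.
Δq = 8.4704 − 4.8929 = 3.5775; wedge = 122.2962 − 74 = 48.2962.
DWL = ½ × 3.5775 × 48.2962 = 86.39.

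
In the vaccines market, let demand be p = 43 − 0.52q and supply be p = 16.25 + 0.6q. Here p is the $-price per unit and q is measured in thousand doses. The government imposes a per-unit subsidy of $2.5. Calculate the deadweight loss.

Competitive equilibrium: 43 − 0.52q = 16.25 + 0.6q → q* = 23.8839, p* = 30.5804.
The subsidy lowers effective supply by 2.5: p = 13.75 + 0.6q.
New quantity: 43 − 0.52q = 13.75 + 0.6q → q' = 26.1161.
Overproduction Δq = 26.1161 − 23.8839 = 2.2322; wedge = subsidy = 2.5.
The triangle = ½ × 2.2322 × 2.5 = $2.79 thousand.

$2.79 thousand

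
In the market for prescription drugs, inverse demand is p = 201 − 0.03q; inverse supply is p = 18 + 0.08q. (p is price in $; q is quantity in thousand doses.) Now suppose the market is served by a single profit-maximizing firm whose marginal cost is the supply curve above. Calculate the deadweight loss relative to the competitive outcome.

Competitive equilibrium: 201 − 0.03q = 18 + 0.08q → q* = 1663.6364, p* = 151.0909.
Marginal revenue: MR = 201 − 0.06q. Set MR = MC: 201 − 0.06q = 18 + 0.08q → q_m = 1307.1429.
Price p_m = 201 − 0.03·1307.1429 = 161.7857; MC(q_m) = 18 + 0.08·1307.1429 = 122.5714.
Competitive q* = 1663.6364, so Δq = 356.4935; wedge = 161.7857 − 122.5714 = 39.2143.
DWL = ½ × 356.4935 × 39.2143 = $6989.82 thousand.

$6989.82 thousand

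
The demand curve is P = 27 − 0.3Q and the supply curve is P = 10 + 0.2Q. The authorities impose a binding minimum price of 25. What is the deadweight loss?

Competitive equilibrium: 27 − 0.3Q = 10 + 0.2Q → Q* = 34, P* = 16.8.
At the floor P = 25, quantity demanded = (27 − 25)/0.3 = 6.6667.
Sellers' marginal cost at Q' = 6.6667: 10 + 0.2·6.6667 = 11.3333.
ΔQ = 34 − 6.6667 = 27.3333; wedge = 25 − 11.3333 = 13.6667.
DWL = ½ × 27.3333 × 13.6667 = 186.78.

186.78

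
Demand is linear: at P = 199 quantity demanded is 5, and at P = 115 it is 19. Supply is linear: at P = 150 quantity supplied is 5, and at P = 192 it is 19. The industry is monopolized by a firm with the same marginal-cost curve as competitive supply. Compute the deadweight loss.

78.54

Demand slope = (115 − 199)/(19 − 5) = −6, so P = 229 − 6Q.
Supply slope = (192 − 150)/(19 − 5) = 3, so P = 135 + 3Q.
Competitive equilibrium: 229 − 6Q = 135 + 3Q → Q* = 10.4444, P* = 166.3333.
Marginal revenue: MR = 229 − 12Q. Set MR = MC: 229 − 12Q = 135 + 3Q → Q_m = 6.2667.
Price P_m = 229 − 6·6.2667 = 191.3998; MC(Q_m) = 135 + 3·6.2667 = 153.8001.
Competitive Q* = 10.4444, so ΔQ = 4.1777; wedge = 191.3998 − 153.8001 = 37.5997.
Welfare loss = ½ × 4.1777 × 37.5997 = 78.54.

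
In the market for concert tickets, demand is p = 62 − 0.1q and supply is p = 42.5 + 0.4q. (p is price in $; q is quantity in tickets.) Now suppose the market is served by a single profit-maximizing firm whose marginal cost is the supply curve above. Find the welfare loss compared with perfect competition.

Competitive equilibrium: 62 − 0.1q = 42.5 + 0.4q → q* = 39, p* = 58.1.
Marginal revenue: MR = 62 − 0.2q. Set MR = MC: 62 − 0.2q = 42.5 + 0.4q → q_m = 32.5.
Price p_m = 62 − 0.1·32.5 = 58.75; MC(q_m) = 42.5 + 0.4·32.5 = 55.5.
Competitive q* = 39, so Δq = 6.5; wedge = 58.75 − 55.5 = 3.25.
The triangle = ½ × 6.5 × 3.25 = $10.56.

$10.56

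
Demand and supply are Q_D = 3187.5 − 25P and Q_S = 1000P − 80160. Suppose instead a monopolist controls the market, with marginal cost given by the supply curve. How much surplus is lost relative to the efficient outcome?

In inverse form: demand P = 127.5 − 0.04Q, supply P = 80.16 + 0.001Q.
Competitive equilibrium: 127.5 − 0.04Q = 80.16 + 0.001Q → Q* = 1154.63415, P* = 81.31463.
Marginal revenue: MR = 127.5 − 0.08Q. Set MR = MC: 127.5 − 0.08Q = 80.16 + 0.001Q → Q_m = 584.44444.
Price P_m = 127.5 − 0.04·584.44444 = 104.12222; MC(Q_m) = 80.16 + 0.001·584.44444 = 80.74444.
Competitive Q* = 1154.63415, so ΔQ = 570.18971; wedge = 104.12222 − 80.74444 = 23.37778.
Welfare loss = ½ × 570.18971 × 23.37778 = 6664.88.

6664.88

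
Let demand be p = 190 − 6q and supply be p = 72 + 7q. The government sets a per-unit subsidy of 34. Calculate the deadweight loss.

44.46

Competitive equilibrium: 190 − 6q = 72 + 7q → q* = 9.0769, p* = 135.5385.
The subsidy lowers effective supply by 34: p = 38 + 7q.
New quantity: 190 − 6q = 38 + 7q → q' = 11.6923.
Overproduction Δq = 11.6923 − 9.0769 = 2.6154; wedge = subsidy = 34.
The triangle = ½ × 2.6154 × 34 = 44.46.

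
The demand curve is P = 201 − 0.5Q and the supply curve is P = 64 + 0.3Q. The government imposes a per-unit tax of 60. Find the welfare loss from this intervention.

2250

Competitive equilibrium: 201 − 0.5Q = 64 + 0.3Q → Q* = 171.25, P* = 115.375.
With the tax, the buyer price exceeds the seller price by 60: (201 − 0.5Q) − (64 + 0.3Q) = 60 → Q' = 96.25.
ΔQ = 171.25 − 96.25 = 75; the wedge equals the tax, 60.
Deadweight loss = ½ × 75 × 60 = 2250.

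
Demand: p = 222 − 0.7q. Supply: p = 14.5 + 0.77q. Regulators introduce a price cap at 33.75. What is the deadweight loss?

9916.86

Competitive equilibrium: 222 − 0.7q = 14.5 + 0.77q → q* = 141.1565, p* = 123.1905.
At the ceiling p = 33.75, quantity supplied = (33.75 − 14.5)/0.77 = 25.
Willingness to pay at q' = 25: 222 − 0.7·25 = 204.5.
Δq = 141.1565 − 25 = 116.1565; wedge = 204.5 − 33.75 = 170.75.
The triangle = ½ × 116.1565 × 170.75 = 9916.86.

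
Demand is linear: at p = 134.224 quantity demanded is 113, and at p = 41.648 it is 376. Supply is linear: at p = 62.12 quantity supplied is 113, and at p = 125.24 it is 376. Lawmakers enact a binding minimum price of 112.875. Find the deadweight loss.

Demand slope = (41.648 − 134.224)/(376 − 113) = −0.352, so p = 174 − 0.352q.
Supply slope = (125.24 − 62.12)/(376 − 113) = 0.24, so p = 35 + 0.24q.
Competitive equilibrium: 174 − 0.352q = 35 + 0.24q → q* = 234.7973, p* = 91.3514.
At the floor p = 112.875, quantity demanded = (174 − 112.875)/0.352 = 173.6506.
Sellers' marginal cost at q' = 173.6506: 35 + 0.24·173.6506 = 76.6761.
Δq = 234.7973 − 173.6506 = 61.1467; wedge = 112.875 − 76.6761 = 36.1989.
Deadweight loss = ½ × 61.1467 × 36.1989 = 1106.72.

1106.72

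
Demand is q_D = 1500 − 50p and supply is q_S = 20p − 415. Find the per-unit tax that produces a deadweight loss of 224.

5.6

In inverse form: demand p = 30 − 0.02q, supply p = 20.75 + 0.05q.
Competitive equilibrium: 30 − 0.02q = 20.75 + 0.05q → q* = 132.1429, p* = 27.3571.
A tax t gives Δq = t/0.07 and wedge t, so DWL = t²/0.14.
t²/0.14 = 224 → t² = 31.36 → t = 5.6.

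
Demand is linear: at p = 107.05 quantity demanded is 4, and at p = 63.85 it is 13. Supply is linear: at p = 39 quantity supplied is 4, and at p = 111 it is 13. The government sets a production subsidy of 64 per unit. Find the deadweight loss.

Demand slope = (63.85 − 107.05)/(13 − 4) = −4.8, so p = 126.25 − 4.8q.
Supply slope = (111 − 39)/(13 − 4) = 8, so p = 7 + 8q.
Competitive equilibrium: 126.25 − 4.8q = 7 + 8q → q* = 9.3164, p* = 81.5313.
The subsidy lowers effective supply by 64: p = 8q − 57.
New quantity: 126.25 − 4.8q = 8q − 57 → q' = 14.3164.
Overproduction Δq = 14.3164 − 9.3164 = 5; wedge = subsidy = 64.
DWL = ½ × 5 × 64 = 160.

160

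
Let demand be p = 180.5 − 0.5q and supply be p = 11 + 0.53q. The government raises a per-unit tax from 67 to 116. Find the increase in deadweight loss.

Competitive equilibrium: 180.5 − 0.5q = 11 + 0.53q → q* = 164.5631, p* = 98.2184.
For a per-unit tax t: Δq = t/1.03, so DWL = ½·t·(t/1.03) = t²/2.06.
At t = 67: DWL = 2179.126. At t = 116: DWL = 6532.039.
Increase = 6532.039 − 2179.126 = 4352.91.

4352.91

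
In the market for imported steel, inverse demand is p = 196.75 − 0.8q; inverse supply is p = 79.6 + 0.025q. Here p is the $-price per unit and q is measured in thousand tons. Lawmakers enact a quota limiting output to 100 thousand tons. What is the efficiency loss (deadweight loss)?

Competitive equilibrium: 196.75 − 0.8q = 79.6 + 0.025q → q* = 142, p* = 83.15.
At q = 100: demand price = 196.75 − 0.8·100 = 116.75; supply price = 79.6 + 0.025·100 = 82.1.
Δq = 142 − 100 = 42; wedge = 116.75 − 82.1 = 34.65.
Deadweight loss = ½ × 42 × 34.65 = $727.65 thousand.

$727.65 thousand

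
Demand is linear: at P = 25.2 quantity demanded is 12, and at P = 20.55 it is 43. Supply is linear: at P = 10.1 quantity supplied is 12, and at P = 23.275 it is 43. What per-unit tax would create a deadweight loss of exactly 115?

Demand slope = (20.55 − 25.2)/(43 − 12) = −0.15, so P = 27 − 0.15Q.
Supply slope = (23.275 − 10.1)/(43 − 12) = 0.425, so P = 5 + 0.425Q.
Competitive equilibrium: 27 − 0.15Q = 5 + 0.425Q → Q* = 38.2609, P* = 21.2609.
A tax t gives ΔQ = t/0.575 and wedge t, so DWL = t²/1.15.
t²/1.15 = 115 → t² = 132.25 → t = 11.5.

11.5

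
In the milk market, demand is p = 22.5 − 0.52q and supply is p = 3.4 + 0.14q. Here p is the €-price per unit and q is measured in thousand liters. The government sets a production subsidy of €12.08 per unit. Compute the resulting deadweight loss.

Competitive equilibrium: 22.5 − 0.52q = 3.4 + 0.14q → q* = 28.9394, p* = 7.4515.
The subsidy lowers effective supply by 12.08: p = 0.14q − 8.68.
New quantity: 22.5 − 0.52q = 0.14q − 8.68 → q' = 47.2424.
Overproduction Δq = 47.2424 − 28.9394 = 18.303; wedge = subsidy = 12.08.
Welfare loss = ½ × 18.303 × 12.08 = €110.55 thousand.

€110.55 thousand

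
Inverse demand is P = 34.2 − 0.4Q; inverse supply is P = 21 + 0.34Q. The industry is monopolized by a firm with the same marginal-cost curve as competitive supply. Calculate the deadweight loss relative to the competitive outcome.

14.49

Competitive equilibrium: 34.2 − 0.4Q = 21 + 0.34Q → Q* = 17.8378, P* = 27.0649.
Marginal revenue: MR = 34.2 − 0.8Q. Set MR = MC: 34.2 − 0.8Q = 21 + 0.34Q → Q_m = 11.5789.
Price P_m = 34.2 − 0.4·11.5789 = 29.5684; MC(Q_m) = 21 + 0.34·11.5789 = 24.9368.
Competitive Q* = 17.8378, so ΔQ = 6.2589; wedge = 29.5684 − 24.9368 = 4.6316.
DWL = ½ × 6.2589 × 4.6316 = 14.49.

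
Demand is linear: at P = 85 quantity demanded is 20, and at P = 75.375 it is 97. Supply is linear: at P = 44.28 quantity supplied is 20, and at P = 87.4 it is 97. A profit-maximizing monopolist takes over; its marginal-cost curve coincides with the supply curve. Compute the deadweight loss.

51.48

Demand slope = (75.375 − 85)/(97 − 20) = −0.125, so P = 87.5 − 0.125Q.
Supply slope = (87.4 − 44.28)/(97 − 20) = 0.56, so P = 33.08 + 0.56Q.
Competitive equilibrium: 87.5 − 0.125Q = 33.08 + 0.56Q → Q* = 79.4453, P* = 77.5693.
Marginal revenue: MR = 87.5 − 0.25Q. Set MR = MC: 87.5 − 0.25Q = 33.08 + 0.56Q → Q_m = 67.1852.
Price P_m = 87.5 − 0.125·67.1852 = 79.1019; MC(Q_m) = 33.08 + 0.56·67.1852 = 70.7037.
Competitive Q* = 79.4453, so ΔQ = 12.2601; wedge = 79.1019 − 70.7037 = 8.3982.
Welfare loss = ½ × 12.2601 × 8.3982 = 51.48.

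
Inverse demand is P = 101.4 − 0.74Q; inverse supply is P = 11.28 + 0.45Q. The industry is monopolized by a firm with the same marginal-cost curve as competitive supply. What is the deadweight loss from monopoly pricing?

Competitive equilibrium: 101.4 − 0.74Q = 11.28 + 0.45Q → Q* = 75.7311, P* = 45.359.
Marginal revenue: MR = 101.4 − 1.48Q. Set MR = MC: 101.4 − 1.48Q = 11.28 + 0.45Q → Q_m = 46.6943.
Price P_m = 101.4 − 0.74·46.6943 = 66.8462; MC(Q_m) = 11.28 + 0.45·46.6943 = 32.2924.
Competitive Q* = 75.7311, so ΔQ = 29.0368; wedge = 66.8462 − 32.2924 = 34.5538.
DWL = ½ × 29.0368 × 34.5538 = 501.67.

501.67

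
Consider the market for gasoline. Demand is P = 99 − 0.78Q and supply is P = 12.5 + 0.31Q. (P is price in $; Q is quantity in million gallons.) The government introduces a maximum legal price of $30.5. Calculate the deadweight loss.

$247.11 million

Competitive equilibrium: 99 − 0.78Q = 12.5 + 0.31Q → Q* = 79.3578, P* = 37.1009.
At the ceiling P = 30.5, quantity supplied = (30.5 − 12.5)/0.31 = 58.0645.
Willingness to pay at Q' = 58.0645: 99 − 0.78·58.0645 = 53.7097.
ΔQ = 79.3578 − 58.0645 = 21.2933; wedge = 53.7097 − 30.5 = 23.2097.
DWL = ½ × 21.2933 × 23.2097 = $247.11 million.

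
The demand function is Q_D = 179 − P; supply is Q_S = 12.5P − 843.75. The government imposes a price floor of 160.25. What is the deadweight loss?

In inverse form: demand P = 179 − Q, supply P = 67.5 + 0.08Q.
Competitive equilibrium: 179 − Q = 67.5 + 0.08Q → Q* = 103.2407, P* = 75.7593.
At the floor P = 160.25, quantity demanded = (179 − 160.25)/1 = 18.75.
Sellers' marginal cost at Q' = 18.75: 67.5 + 0.08·18.75 = 69.
ΔQ = 103.2407 − 18.75 = 84.4907; wedge = 160.25 − 69 = 91.25.
DWL = ½ × 84.4907 × 91.25 = 3854.89.

3854.89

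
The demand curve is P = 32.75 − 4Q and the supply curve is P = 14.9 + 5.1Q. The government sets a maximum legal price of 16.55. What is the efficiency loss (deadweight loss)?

Competitive equilibrium: 32.75 − 4Q = 14.9 + 5.1Q → Q* = 1.9615, P* = 24.9038.
At the ceiling P = 16.55, quantity supplied = (16.55 − 14.9)/5.1 = 0.3235.
Willingness to pay at Q' = 0.3235: 32.75 − 4·0.3235 = 31.456.
ΔQ = 1.9615 − 0.3235 = 1.638; wedge = 31.456 − 16.55 = 14.906.
Deadweight loss = ½ × 1.638 × 14.906 = 12.21.

12.21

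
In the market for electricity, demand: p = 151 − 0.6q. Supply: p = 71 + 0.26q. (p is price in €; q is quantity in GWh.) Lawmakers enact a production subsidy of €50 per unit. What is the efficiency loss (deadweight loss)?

€1453.49

Competitive equilibrium: 151 − 0.6q = 71 + 0.26q → q* = 93.0233, p* = 95.186.
The subsidy lowers effective supply by 50: p = 21 + 0.26q.
New quantity: 151 − 0.6q = 21 + 0.26q → q' = 151.1628.
Overproduction Δq = 151.1628 − 93.0233 = 58.1395; wedge = subsidy = 50.
Deadweight loss = ½ × 58.1395 × 50 = €1453.49.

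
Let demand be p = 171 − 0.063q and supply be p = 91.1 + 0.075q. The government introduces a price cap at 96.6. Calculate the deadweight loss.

Competitive equilibrium: 171 − 0.063q = 91.1 + 0.075q → q* = 578.98551, p* = 134.52391.
At the ceiling p = 96.6, quantity supplied = (96.6 − 91.1)/0.075 = 73.33333.
Willingness to pay at q' = 73.33333: 171 − 0.063·73.33333 = 166.38.
Δq = 578.98551 − 73.33333 = 505.65218; wedge = 166.38 − 96.6 = 69.78.
DWL = ½ × 505.65218 × 69.78 = 17642.20.

17642.20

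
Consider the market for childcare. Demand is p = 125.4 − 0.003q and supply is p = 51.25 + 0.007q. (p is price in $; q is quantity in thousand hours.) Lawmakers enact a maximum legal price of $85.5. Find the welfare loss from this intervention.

Competitive equilibrium: 125.4 − 0.003q = 51.25 + 0.007q → q* = 7415, p* = 103.155.
At the ceiling p = 85.5, quantity supplied = (85.5 − 51.25)/0.007 = 4892.85714.
Willingness to pay at q' = 4892.85714: 125.4 − 0.003·4892.85714 = 110.72143.
Δq = 7415 − 4892.85714 = 2522.14286; wedge = 110.72143 − 85.5 = 25.22143.
Welfare loss = ½ × 2522.14286 × 25.22143 = $31806.02 thousand.

$31806.02 thousand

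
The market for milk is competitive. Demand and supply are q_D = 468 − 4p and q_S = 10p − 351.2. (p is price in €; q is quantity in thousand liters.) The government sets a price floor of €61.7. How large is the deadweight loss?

In inverse form: demand p = 117 − 0.25q, supply p = 35.12 + 0.1q.
Competitive equilibrium: 117 − 0.25q = 35.12 + 0.1q → q* = 233.9429, p* = 58.5143.
At the floor p = 61.7, quantity demanded = (117 − 61.7)/0.25 = 221.2.
Sellers' marginal cost at q' = 221.2: 35.12 + 0.1·221.2 = 57.24.
Δq = 233.9429 − 221.2 = 12.7429; wedge = 61.7 − 57.24 = 4.46.
Welfare loss = ½ × 12.7429 × 4.46 = €28.42 thousand.

€28.42 thousand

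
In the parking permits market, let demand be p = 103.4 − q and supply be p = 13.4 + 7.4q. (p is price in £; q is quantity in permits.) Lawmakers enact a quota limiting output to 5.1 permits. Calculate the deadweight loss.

£132.38

Competitive equilibrium: 103.4 − q = 13.4 + 7.4q → q* = 10.71429, p* = 92.68571.
At q = 5.1: demand price = 103.4 − 1·5.1 = 98.3; supply price = 13.4 + 7.4·5.1 = 51.14.
Δq = 10.71429 − 5.1 = 5.61429; wedge = 98.3 − 51.14 = 47.16.
Deadweight loss = ½ × 5.61429 × 47.16 = £132.38.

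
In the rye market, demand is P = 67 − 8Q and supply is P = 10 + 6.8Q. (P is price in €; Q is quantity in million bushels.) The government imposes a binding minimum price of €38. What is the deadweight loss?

Competitive equilibrium: 67 − 8Q = 10 + 6.8Q → Q* = 3.8514, P* = 36.1892.
At the floor P = 38, quantity demanded = (67 − 38)/8 = 3.625.
Sellers' marginal cost at Q' = 3.625: 10 + 6.8·3.625 = 34.65.
ΔQ = 3.8514 − 3.625 = 0.2264; wedge = 38 − 34.65 = 3.35.
The triangle = ½ × 0.2264 × 3.35 = €0.38 million.

€0.38 million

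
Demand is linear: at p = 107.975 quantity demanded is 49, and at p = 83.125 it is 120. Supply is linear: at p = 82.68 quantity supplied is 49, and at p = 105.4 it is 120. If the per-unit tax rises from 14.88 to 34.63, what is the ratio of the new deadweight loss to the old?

Demand slope = (83.125 − 107.975)/(120 − 49) = −0.35, so p = 125.125 − 0.35q.
Supply slope = (105.4 − 82.68)/(120 − 49) = 0.32, so p = 67 + 0.32q.
Competitive equilibrium: 125.125 − 0.35q = 67 + 0.32q → q* = 86.7537, p* = 94.7612.
For a per-unit tax t: Δq = t/0.67, so DWL = ½·t·(t/0.67) = t²/1.34.
At t = 14.88: DWL = 165.235. At t = 34.63: DWL = 894.953.
Ratio = (34.63/14.88)² = 5.416.

5.416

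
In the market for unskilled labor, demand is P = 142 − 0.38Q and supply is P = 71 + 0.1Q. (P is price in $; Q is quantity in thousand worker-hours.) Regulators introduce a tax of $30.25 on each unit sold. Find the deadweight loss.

$953.19 thousand

Competitive equilibrium: 142 − 0.38Q = 71 + 0.1Q → Q* = 147.9167, P* = 85.7917.
With the tax, the buyer price exceeds the seller price by 30.25: (142 − 0.38Q) − (71 + 0.1Q) = 30.25 → Q' = 84.8958.
ΔQ = 147.9167 − 84.8958 = 63.0209; the wedge equals the tax, 30.25.
Deadweight loss = ½ × 63.0209 × 30.25 = $953.19 thousand.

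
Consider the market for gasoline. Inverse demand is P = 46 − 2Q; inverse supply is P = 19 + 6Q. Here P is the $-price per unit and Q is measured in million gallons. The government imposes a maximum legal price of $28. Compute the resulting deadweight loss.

Competitive equilibrium: 46 − 2Q = 19 + 6Q → Q* = 3.375, P* = 39.25.
At the ceiling P = 28, quantity supplied = (28 − 19)/6 = 1.5.
Willingness to pay at Q' = 1.5: 46 − 2·1.5 = 43.
ΔQ = 3.375 − 1.5 = 1.875; wedge = 43 − 28 = 15.
Deadweight loss = ½ × 1.875 × 15 = $14.06 million.

$14.06 million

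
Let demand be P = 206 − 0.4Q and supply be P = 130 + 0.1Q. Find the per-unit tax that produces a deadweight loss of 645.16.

25.4

Competitive equilibrium: 206 − 0.4Q = 130 + 0.1Q → Q* = 152, P* = 145.2.
A tax t gives ΔQ = t/0.5 and wedge t, so DWL = t²/1.
t²/1 = 645.16 → t² = 645.16 → t = 25.4.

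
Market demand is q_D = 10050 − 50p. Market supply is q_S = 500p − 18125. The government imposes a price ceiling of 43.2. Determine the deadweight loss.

177202.05

In inverse form: demand p = 201 − 0.02q, supply p = 36.25 + 0.002q.
Competitive equilibrium: 201 − 0.02q = 36.25 + 0.002q → q* = 7488.6364, p* = 51.2273.
At the ceiling p = 43.2, quantity supplied = (43.2 − 36.25)/0.002 = 3475.
Willingness to pay at q' = 3475: 201 − 0.02·3475 = 131.5.
Δq = 7488.6364 − 3475 = 4013.6364; wedge = 131.5 − 43.2 = 88.3.
Deadweight loss = ½ × 4013.6364 × 88.3 = 177202.05.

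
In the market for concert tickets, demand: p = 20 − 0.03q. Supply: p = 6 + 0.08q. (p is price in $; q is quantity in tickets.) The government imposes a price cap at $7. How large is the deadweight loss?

Competitive equilibrium: 20 − 0.03q = 6 + 0.08q → q* = 127.2727, p* = 16.1818.
At the ceiling p = 7, quantity supplied = (7 − 6)/0.08 = 12.5.
Willingness to pay at q' = 12.5: 20 − 0.03·12.5 = 19.625.
Δq = 127.2727 − 12.5 = 114.7727; wedge = 19.625 − 7 = 12.625.
Welfare loss = ½ × 114.7727 × 12.625 = $724.50.

$724.50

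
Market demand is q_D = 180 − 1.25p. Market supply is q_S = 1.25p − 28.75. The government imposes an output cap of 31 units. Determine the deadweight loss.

1593.11

In inverse form: demand p = 144 − 0.8q, supply p = 23 + 0.8q.
Competitive equilibrium: 144 − 0.8q = 23 + 0.8q → q* = 75.625, p* = 83.5.
At q = 31: demand price = 144 − 0.8·31 = 119.2; supply price = 23 + 0.8·31 = 47.8.
Δq = 75.625 − 31 = 44.625; wedge = 119.2 − 47.8 = 71.4.
Deadweight loss = ½ × 44.625 × 71.4 = 1593.11.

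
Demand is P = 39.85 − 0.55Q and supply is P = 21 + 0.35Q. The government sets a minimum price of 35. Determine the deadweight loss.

Competitive equilibrium: 39.85 − 0.55Q = 21 + 0.35Q → Q* = 20.9444, P* = 28.3306.
At the floor P = 35, quantity demanded = (39.85 − 35)/0.55 = 8.8182.
Sellers' marginal cost at Q' = 8.8182: 21 + 0.35·8.8182 = 24.0864.
ΔQ = 20.9444 − 8.8182 = 12.1262; wedge = 35 − 24.0864 = 10.9136.
DWL = ½ × 12.1262 × 10.9136 = 66.17.

66.17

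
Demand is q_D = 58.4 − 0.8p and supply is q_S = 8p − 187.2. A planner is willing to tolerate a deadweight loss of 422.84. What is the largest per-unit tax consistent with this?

34.1

In inverse form: demand p = 73 − 1.25q, supply p = 23.4 + 0.125q.
Competitive equilibrium: 73 − 1.25q = 23.4 + 0.125q → q* = 36.0727, p* = 27.9091.
A tax t gives Δq = t/1.375 and wedge t, so DWL = t²/2.75.
t²/2.75 = 422.84 → t² = 1162.81 → t = 34.1.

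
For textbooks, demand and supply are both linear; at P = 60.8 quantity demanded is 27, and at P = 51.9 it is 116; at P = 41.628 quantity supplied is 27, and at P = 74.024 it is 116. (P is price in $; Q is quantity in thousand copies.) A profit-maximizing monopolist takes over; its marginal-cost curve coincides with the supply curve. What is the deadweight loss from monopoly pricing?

$34.04 thousand

Demand slope = (51.9 − 60.8)/(116 − 27) = −0.1, so P = 63.5 − 0.1Q.
Supply slope = (74.024 − 41.628)/(116 − 27) = 0.364, so P = 31.8 + 0.364Q.
Competitive equilibrium: 63.5 − 0.1Q = 31.8 + 0.364Q → Q* = 68.319, P* = 56.6681.
Marginal revenue: MR = 63.5 − 0.2Q. Set MR = MC: 63.5 − 0.2Q = 31.8 + 0.364Q → Q_m = 56.2057.
Price P_m = 63.5 − 0.1·56.2057 = 57.8794; MC(Q_m) = 31.8 + 0.364·56.2057 = 52.2589.
Competitive Q* = 68.319, so ΔQ = 12.1133; wedge = 57.8794 − 52.2589 = 5.6205.
DWL = ½ × 12.1133 × 5.6205 = $34.04 thousand.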